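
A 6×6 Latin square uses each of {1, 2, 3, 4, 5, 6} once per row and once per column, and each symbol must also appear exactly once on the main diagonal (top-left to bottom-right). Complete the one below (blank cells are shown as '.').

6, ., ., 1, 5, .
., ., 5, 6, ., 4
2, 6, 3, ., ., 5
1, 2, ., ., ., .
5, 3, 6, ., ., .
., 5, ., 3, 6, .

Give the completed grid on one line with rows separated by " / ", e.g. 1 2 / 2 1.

(r1,c2) = 4
(r1,c3) = 2
(r1,c6) = 3
(r2,c1) = 3
(r2,c2) = 1
(r2,c5) = 2
(r3,c4) = 4
(r3,c5) = 1
(r4,c3) = 4
(r4,c4) = 5
(r4,c5) = 3
(r4,c6) = 6
(r5,c4) = 2
(r5,c5) = 4
(r5,c6) = 1
(r6,c1) = 4
(r6,c3) = 1
(r6,c6) = 2

6 4 2 1 5 3 / 3 1 5 6 2 4 / 2 6 3 4 1 5 / 1 2 4 5 3 6 / 5 3 6 2 4 1 / 4 5 1 3 6 2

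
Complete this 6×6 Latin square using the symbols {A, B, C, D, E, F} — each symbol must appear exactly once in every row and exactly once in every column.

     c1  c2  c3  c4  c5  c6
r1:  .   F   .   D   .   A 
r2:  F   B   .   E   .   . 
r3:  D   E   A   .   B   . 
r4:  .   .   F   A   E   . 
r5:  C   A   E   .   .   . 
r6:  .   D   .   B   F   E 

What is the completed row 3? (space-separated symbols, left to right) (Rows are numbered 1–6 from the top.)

D E A C B F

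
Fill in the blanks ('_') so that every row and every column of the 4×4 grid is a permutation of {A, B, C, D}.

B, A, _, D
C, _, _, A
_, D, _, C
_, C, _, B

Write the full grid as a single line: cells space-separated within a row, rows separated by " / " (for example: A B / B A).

row 1 has {A,B,D}; column 3 is empty so far — only C is left for (r1,c3).
row 2 has {A,C}; column 2 has {A,C,D} — only B is left for (r2,c2).
row 2 has {A,B,C}; column 3 has {C} — only D is left for (r2,c3).
row 3 has {C,D}; column 1 has {B,C} — only A is left for (r3,c1).
row 3 has {A,C,D}; column 3 has {C,D} — only B is left for (r3,c3).
row 4 has {B,C}; column 1 has {A,B,C} — only D is left for (r4,c1).
row 4 has {B,C,D}; column 3 has {B,C,D} — only A is left for (r4,c3).

B A C D / C B D A / A D B C / D C A B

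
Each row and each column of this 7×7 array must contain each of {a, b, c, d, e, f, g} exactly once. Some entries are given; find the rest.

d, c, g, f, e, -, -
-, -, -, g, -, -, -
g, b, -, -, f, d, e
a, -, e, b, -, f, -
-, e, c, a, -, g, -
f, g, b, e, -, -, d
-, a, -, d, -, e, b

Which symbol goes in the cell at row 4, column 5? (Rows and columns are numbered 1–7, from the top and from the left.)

c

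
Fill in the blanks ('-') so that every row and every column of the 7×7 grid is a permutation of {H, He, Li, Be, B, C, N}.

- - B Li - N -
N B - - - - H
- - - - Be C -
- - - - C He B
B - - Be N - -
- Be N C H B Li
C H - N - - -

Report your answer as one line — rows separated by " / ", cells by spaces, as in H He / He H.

H C B Li He N Be / N B C He Li Be H / Li He H B Be C N / Be N Li H C He B / B Li He Be N H C / He Be N C H B Li / C H Be N B Li He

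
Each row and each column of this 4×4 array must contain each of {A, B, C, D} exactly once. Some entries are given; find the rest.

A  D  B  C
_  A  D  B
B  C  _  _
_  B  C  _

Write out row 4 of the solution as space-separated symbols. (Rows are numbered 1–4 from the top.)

D B C A

row 2 has {A,B,D}; column 1 has {A,B} — only C is left for (r2,c1).
row 3 has {B,C}; column 3 has {B,C,D} — only A is left for (r3,c3).
row 3 has {A,B,C}; column 4 has {B,C} — only D is left for (r3,c4).
row 4 has {B,C}; column 1 has {A,B,C} — only D is left for (r4,c1).
row 4 has {B,C,D}; column 4 has {B,C,D} — only A is left for (r4,c4).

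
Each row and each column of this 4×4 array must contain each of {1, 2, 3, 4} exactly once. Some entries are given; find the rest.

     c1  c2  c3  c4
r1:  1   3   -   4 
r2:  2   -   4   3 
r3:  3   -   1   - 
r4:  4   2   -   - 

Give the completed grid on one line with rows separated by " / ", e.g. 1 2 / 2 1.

row 1 has {1,3,4}; column 3 has {1,4} — only 2 is left for (r1,c3).
row 2 has {2,3,4}; column 2 has {2,3} — only 1 is left for (r2,c2).
row 3 has {1,3}; column 2 has {1,2,3} — only 4 is left for (r3,c2).
row 3 has {1,3,4}; column 4 has {3,4} — only 2 is left for (r3,c4).
row 4 has {2,4}; column 3 has {1,2,4} — only 3 is left for (r4,c3).
row 4 has {2,3,4}; column 4 has {2,3,4} — only 1 is left for (r4,c4).

1 3 2 4 / 2 1 4 3 / 3 4 1 2 / 4 2 3 1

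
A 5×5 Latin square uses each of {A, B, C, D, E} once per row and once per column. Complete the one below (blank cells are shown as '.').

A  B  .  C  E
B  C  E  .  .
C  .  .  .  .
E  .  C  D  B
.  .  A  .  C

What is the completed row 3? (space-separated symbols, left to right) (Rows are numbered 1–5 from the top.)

C D B E A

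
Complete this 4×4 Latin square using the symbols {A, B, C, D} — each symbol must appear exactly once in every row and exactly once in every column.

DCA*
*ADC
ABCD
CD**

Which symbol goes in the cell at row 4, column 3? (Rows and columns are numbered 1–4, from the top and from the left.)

B

(r1,c4) = B
(r2,c1) = B
(r4,c3) = B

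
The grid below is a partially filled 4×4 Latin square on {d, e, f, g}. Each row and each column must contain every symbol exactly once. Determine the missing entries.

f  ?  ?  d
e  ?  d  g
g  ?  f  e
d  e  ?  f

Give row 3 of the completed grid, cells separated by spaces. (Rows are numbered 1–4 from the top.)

g d f e

At row 1, column 2: row 1 has {d,f}; column 2 has {e}; that leaves g.
At row 1, column 3: row 1 has {d,f,g}; column 3 has {d,f}; that leaves e.
At row 2, column 2: row 2 has {d,e,g}; column 2 has {e,g}; that leaves f.
At row 3, column 2: row 3 has {e,f,g}; column 2 has {e,f,g}; that leaves d.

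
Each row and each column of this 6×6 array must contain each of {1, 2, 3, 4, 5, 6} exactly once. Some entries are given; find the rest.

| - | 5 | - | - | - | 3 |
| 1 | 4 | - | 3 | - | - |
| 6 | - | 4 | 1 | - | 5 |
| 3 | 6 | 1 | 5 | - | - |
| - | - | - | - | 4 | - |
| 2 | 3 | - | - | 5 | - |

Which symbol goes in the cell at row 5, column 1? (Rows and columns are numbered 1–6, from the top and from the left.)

row 1 has {3,5}; column 1 has {1,2,3,6} — only 4 is left for (r1,c1).
row 3 has {1,4,5,6}; column 2 has {3,4,5,6} — only 2 is left for (r3,c2).
row 3 has {1,2,4,5,6}; column 5 has {4,5} — only 3 is left for (r3,c5).
row 4 has {1,3,5,6}; column 5 has {3,4,5} — only 2 is left for (r4,c5).
row 4 has {1,2,3,5,6}; column 6 has {3,5} — only 4 is left for (r4,c6).
row 5 has {4}; column 1 has {1,2,3,4,6} — only 5 is left for (r5,c1).

5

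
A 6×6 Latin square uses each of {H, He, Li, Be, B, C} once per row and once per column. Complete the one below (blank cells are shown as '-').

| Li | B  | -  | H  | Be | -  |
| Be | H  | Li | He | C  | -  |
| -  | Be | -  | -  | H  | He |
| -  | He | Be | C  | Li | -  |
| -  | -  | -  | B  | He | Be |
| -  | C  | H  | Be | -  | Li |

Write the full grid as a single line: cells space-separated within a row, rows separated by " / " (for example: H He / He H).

Li B He H Be C / Be H Li He C B / C Be B Li H He / B He Be C Li H / H Li C B He Be / He C H Be B Li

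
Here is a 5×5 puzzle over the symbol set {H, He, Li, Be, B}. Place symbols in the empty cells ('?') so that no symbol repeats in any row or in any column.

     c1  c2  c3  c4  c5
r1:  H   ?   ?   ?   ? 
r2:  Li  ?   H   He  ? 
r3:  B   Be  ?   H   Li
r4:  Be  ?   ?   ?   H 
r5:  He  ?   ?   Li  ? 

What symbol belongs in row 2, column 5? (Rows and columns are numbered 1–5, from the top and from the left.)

(r2,c2) = B
(r2,c5) = Be

Be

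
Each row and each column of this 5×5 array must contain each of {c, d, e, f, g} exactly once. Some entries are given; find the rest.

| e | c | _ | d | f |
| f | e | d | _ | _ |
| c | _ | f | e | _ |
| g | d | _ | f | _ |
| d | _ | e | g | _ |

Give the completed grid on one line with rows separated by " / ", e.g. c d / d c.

e c g d f / f e d c g / c g f e d / g d c f e / d f e g c

(r1,c3) = g
(r2,c4) = c
(r2,c5) = g
(r3,c2) = g
(r3,c5) = d
(r4,c3) = c
(r4,c5) = e
(r5,c2) = f
(r5,c5) = c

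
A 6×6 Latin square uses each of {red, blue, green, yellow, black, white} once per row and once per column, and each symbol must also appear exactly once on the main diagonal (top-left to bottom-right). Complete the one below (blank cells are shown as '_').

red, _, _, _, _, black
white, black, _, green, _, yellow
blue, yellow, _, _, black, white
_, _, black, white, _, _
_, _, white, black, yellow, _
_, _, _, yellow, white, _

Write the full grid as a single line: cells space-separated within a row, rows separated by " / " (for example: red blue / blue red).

red white yellow blue green black / white black blue green red yellow / blue yellow green red black white / yellow red black white blue green / green blue white black yellow red / black green red yellow white blue

(r1,c4): row 1 has {red,black}; column 4 has {green,yellow,black,white}, so it must be blue.
(r1,c5): row 1 has {red,blue,black}; column 5 has {yellow,black,white}, so it must be green.
(r3,c3): row 3 has {blue,yellow,black,white}; column 3 has {black,white}; the diagonal has {red,yellow,black,white}, so it must be green.
(r3,c4): row 3 has {blue,green,yellow,black,white}; column 4 has {blue,green,yellow,black,white}, so it must be red.
(r5,c1): row 5 has {yellow,black,white}; column 1 has {red,blue,white}, so it must be green.
(r6,c1): row 6 has {yellow,white}; column 1 has {red,blue,green,white}, so it must be black.
(r6,c6): row 6 has {yellow,black,white}; column 6 has {yellow,black,white}; the diagonal has {red,green,yellow,black,white}, so it must be blue.
(r1,c2): row 1 has {red,blue,green,black}; column 2 has {yellow,black}, so it must be white.
(r1,c3): row 1 has {red,blue,green,black,white}; column 3 has {green,black,white}, so it must be yellow.
(r4,c1): row 4 has {black,white}; column 1 has {red,blue,green,black,white}, so it must be yellow.
(r5,c6): row 5 has {green,yellow,black,white}; column 6 has {blue,yellow,black,white}, so it must be red.
(r6,c3): row 6 has {blue,yellow,black,white}; column 3 has {green,yellow,black,white}, so it must be red.
(r2,c3): row 2 has {green,yellow,black,white}; column 3 has {red,green,yellow,black,white}, so it must be blue.
(r2,c5): row 2 has {blue,green,yellow,black,white}; column 5 has {green,yellow,black,white}, so it must be red.
(r4,c5): row 4 has {yellow,black,white}; column 5 has {red,green,yellow,black,white}, so it must be blue.
(r4,c6): row 4 has {blue,yellow,black,white}; column 6 has {red,blue,yellow,black,white}, so it must be green.
(r5,c2): row 5 has {red,green,yellow,black,white}; column 2 has {yellow,black,white}, so it must be blue.
(r6,c2): row 6 has {red,blue,yellow,black,white}; column 2 has {blue,yellow,black,white}, so it must be green.
(r4,c2): row 4 has {blue,green,yellow,black,white}; column 2 has {blue,green,yellow,black,white}, so it must be red.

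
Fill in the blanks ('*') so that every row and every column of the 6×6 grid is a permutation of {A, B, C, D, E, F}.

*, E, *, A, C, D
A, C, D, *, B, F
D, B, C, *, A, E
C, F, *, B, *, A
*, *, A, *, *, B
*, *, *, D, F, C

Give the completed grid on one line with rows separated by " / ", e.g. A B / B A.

B E F A C D / A C D E B F / D B C F A E / C F E B D A / F D A C E B / E A B D F C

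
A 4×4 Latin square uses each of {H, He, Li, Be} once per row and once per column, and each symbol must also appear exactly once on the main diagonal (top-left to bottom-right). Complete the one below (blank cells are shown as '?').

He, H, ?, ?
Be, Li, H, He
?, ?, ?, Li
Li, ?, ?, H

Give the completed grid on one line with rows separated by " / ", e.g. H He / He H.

He H Li Be / Be Li H He / H He Be Li / Li Be He H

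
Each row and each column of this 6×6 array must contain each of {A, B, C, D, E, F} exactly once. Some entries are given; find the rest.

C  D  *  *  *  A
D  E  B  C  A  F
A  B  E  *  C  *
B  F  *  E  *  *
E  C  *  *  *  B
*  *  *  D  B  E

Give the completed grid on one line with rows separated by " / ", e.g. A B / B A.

At row 1, column 3: row 1 has {A,C,D}; column 3 has {B,E}; that leaves F.
At row 1, column 4: row 1 has {A,C,D,F}; column 4 has {C,D,E}; that leaves B.
At row 1, column 5: row 1 has {A,B,C,D,F}; column 5 has {A,B,C}; that leaves E.
At row 3, column 4: row 3 has {A,B,C,E}; column 4 has {B,C,D,E}; that leaves F.
At row 3, column 6: row 3 has {A,B,C,E,F}; column 6 has {A,B,E,F}; that leaves D.
At row 4, column 5: row 4 has {B,E,F}; column 5 has {A,B,C,E}; that leaves D.
At row 4, column 6: row 4 has {B,D,E,F}; column 6 has {A,B,D,E,F}; that leaves C.
At row 5, column 4: row 5 has {B,C,E}; column 4 has {B,C,D,E,F}; that leaves A.
At row 5, column 5: row 5 has {A,B,C,E}; column 5 has {A,B,C,D,E}; that leaves F.
At row 6, column 1: row 6 has {B,D,E}; column 1 has {A,B,C,D,E}; that leaves F.
At row 6, column 2: row 6 has {B,D,E,F}; column 2 has {B,C,D,E,F}; that leaves A.
At row 6, column 3: row 6 has {A,B,D,E,F}; column 3 has {B,E,F}; that leaves C.
At row 4, column 3: row 4 has {B,C,D,E,F}; column 3 has {B,C,E,F}; that leaves A.
At row 5, column 3: row 5 has {A,B,C,E,F}; column 3 has {A,B,C,E,F}; that leaves D.

C D F B E A / D E B C A F / A B E F C D / B F A E D C / E C D A F B / F A C D B E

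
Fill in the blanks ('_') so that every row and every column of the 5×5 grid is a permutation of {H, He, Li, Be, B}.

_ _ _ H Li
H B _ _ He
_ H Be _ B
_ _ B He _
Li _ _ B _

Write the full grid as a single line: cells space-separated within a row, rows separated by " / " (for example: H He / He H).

B Be He H Li / H B Li Be He / He H Be Li B / Be Li B He H / Li He H B Be

At row 1, column 3: row 1 has {H,Li}; column 3 has {Be,B}; that leaves He.
At row 2, column 3: row 2 has {H,He,B}; column 3 has {He,Be,B}; that leaves Li.
At row 2, column 4: row 2 has {H,He,Li,B}; column 4 has {H,He,B}; that leaves Be.
At row 3, column 1: row 3 has {H,Be,B}; column 1 has {H,Li}; that leaves He.
At row 3, column 4: row 3 has {H,He,Be,B}; column 4 has {H,He,Be,B}; that leaves Li.
At row 4, column 1: row 4 has {He,B}; column 1 has {H,He,Li}; that leaves Be.
At row 4, column 2: row 4 has {He,Be,B}; column 2 has {H,B}; that leaves Li.
At row 4, column 5: row 4 has {He,Li,Be,B}; column 5 has {He,Li,B}; that leaves H.
At row 5, column 3: row 5 has {Li,B}; column 3 has {He,Li,Be,B}; that leaves H.
At row 5, column 5: row 5 has {H,Li,B}; column 5 has {H,He,Li,B}; that leaves Be.
At row 1, column 1: row 1 has {H,He,Li}; column 1 has {H,He,Li,Be}; that leaves B.
At row 1, column 2: row 1 has {H,He,Li,B}; column 2 has {H,Li,B}; that leaves Be.
At row 5, column 2: row 5 has {H,Li,Be,B}; column 2 has {H,Li,Be,B}; that leaves He.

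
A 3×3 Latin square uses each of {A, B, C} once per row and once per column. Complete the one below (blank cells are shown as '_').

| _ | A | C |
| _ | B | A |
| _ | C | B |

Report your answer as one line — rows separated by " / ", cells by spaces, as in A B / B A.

row 1 has {A,C}; column 1 is empty so far — only B is left for (r1,c1).
row 2 has {A,B}; column 1 has {B} — only C is left for (r2,c1).
row 3 has {B,C}; column 1 has {B,C} — only A is left for (r3,c1).

B A C / C B A / A C B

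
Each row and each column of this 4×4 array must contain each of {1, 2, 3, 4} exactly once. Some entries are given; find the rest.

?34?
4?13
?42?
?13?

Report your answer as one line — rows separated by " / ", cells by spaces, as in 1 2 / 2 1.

1 3 4 2 / 4 2 1 3 / 3 4 2 1 / 2 1 3 4

row 2 has {1,3,4}; column 2 has {1,3,4} — only 2 is left for (r2,c2).
row 3 has {2,4}; column 4 has {3} — only 1 is left for (r3,c4).
row 4 has {1,3}; column 1 has {4} — only 2 is left for (r4,c1).
row 4 has {1,2,3}; column 4 has {1,3} — only 4 is left for (r4,c4).
row 1 has {3,4}; column 1 has {2,4} — only 1 is left for (r1,c1).
row 1 has {1,3,4}; column 4 has {1,3,4} — only 2 is left for (r1,c4).
row 3 has {1,2,4}; column 1 has {1,2,4} — only 3 is left for (r3,c1).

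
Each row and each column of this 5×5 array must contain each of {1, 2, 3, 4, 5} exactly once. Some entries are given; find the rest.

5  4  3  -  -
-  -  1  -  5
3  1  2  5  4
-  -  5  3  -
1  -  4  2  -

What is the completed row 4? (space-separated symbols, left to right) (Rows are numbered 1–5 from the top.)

(r1,c4) = 1
(r1,c5) = 2
(r2,c4) = 4
(r4,c2) = 2
(r4,c5) = 1
(r5,c5) = 3
(r2,c1) = 2
(r2,c2) = 3
(r4,c1) = 4

4 2 5 3 1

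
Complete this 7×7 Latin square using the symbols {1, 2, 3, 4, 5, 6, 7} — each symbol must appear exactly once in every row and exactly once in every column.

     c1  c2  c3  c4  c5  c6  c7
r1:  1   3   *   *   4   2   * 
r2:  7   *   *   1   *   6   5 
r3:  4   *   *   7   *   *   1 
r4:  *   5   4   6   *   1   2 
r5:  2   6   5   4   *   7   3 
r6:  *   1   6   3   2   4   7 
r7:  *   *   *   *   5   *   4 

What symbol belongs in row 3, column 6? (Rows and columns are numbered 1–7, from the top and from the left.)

5

At row 1, column 3: row 1 has {1,2,3,4}; column 3 has {4,5,6}; that leaves 7.
At row 1, column 4: row 1 has {1,2,3,4,7}; column 4 has {1,3,4,6,7}; that leaves 5.
At row 1, column 7: row 1 has {1,2,3,4,5,7}; column 7 has {1,2,3,4,5,7}; that leaves 6.
At row 2, column 5: row 2 has {1,5,6,7}; column 5 has {2,4,5}; that leaves 3.
At row 3, column 2: row 3 has {1,4,7}; column 2 has {1,3,5,6}; that leaves 2.
At row 3, column 3: row 3 has {1,2,4,7}; column 3 has {4,5,6,7}; that leaves 3.
At row 3, column 5: row 3 has {1,2,3,4,7}; column 5 has {2,3,4,5}; that leaves 6.
At row 3, column 6: row 3 has {1,2,3,4,6,7}; column 6 has {1,2,4,6,7}; that leaves 5.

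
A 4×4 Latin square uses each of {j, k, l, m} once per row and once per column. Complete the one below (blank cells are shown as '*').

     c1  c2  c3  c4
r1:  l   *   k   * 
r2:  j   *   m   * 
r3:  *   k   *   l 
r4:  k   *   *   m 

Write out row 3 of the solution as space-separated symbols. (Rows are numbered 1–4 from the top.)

m k j l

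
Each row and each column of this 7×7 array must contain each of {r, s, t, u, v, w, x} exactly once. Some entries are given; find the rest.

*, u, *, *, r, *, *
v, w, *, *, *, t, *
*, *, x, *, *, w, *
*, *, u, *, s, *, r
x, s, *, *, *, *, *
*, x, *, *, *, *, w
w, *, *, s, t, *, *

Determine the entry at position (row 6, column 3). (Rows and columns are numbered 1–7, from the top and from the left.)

r

Cell (r4,c1): row 4 has {r,s,u}; column 1 has {v,w,x} → t.
Cell (r4,c2): row 4 has {r,s,t,u}; column 2 has {s,u,w,x} → v.
Cell (r4,c6): row 4 has {r,s,t,u,v}; column 6 has {t,w} → x.
Cell (r7,c2): row 7 has {s,t,w}; column 2 has {s,u,v,w,x} → r.
Cell (r7,c3): row 7 has {r,s,t,w}; column 3 has {u,x} → v.
Cell (r7,c6): row 7 has {r,s,t,v,w}; column 6 has {t,w,x} → u.
Cell (r7,c7): row 7 has {r,s,t,u,v,w}; column 7 has {r,w} → x.
Cell (r1,c1): row 1 has {r,u}; column 1 has {t,v,w,x} → s.
Cell (r1,c6): row 1 has {r,s,u}; column 6 has {t,u,w,x} → v.
Cell (r1,c7): row 1 has {r,s,u,v}; column 7 has {r,w,x} → t.
Cell (r3,c2): row 3 has {w,x}; column 2 has {r,s,u,v,w,x} → t.
Cell (r4,c4): row 4 has {r,s,t,u,v,x}; column 4 has {s} → w.
Cell (r5,c6): row 5 has {s,x}; column 6 has {t,u,v,w,x} → r.
Cell (r6,c6): row 6 has {w,x}; column 6 has {r,t,u,v,w,x} → s.
Cell (r1,c3): row 1 has {r,s,t,u,v}; column 3 has {u,v,x} → w.
Cell (r1,c4): row 1 has {r,s,t,u,v,w}; column 4 has {s,w} → x.
Cell (r5,c3): row 5 has {r,s,x}; column 3 has {u,v,w,x} → t.
Cell (r6,c3): row 6 has {s,w,x}; column 3 has {t,u,v,w,x} → r.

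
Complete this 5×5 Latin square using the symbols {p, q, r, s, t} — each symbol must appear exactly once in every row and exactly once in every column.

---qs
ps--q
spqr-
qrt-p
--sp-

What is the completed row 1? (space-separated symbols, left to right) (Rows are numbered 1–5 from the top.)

r t p q s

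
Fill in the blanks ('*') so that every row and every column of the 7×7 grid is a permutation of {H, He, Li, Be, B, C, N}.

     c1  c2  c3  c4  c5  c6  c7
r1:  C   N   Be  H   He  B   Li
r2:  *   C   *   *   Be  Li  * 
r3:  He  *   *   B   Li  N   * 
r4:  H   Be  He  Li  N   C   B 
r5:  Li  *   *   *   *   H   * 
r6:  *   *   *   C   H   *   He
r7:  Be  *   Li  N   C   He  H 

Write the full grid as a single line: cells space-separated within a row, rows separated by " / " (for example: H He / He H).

C N Be H He B Li / B C H He Be Li N / He H C B Li N Be / H Be He Li N C B / Li He N Be B H C / N Li B C H Be He / Be B Li N C He H

(r2,c4) = He
(r2,c7) = N
(r3,c2) = H
(r3,c3) = C
(r3,c7) = Be
(r5,c4) = Be
(r5,c5) = B
(r5,c7) = C
(r6,c6) = Be
(r7,c2) = B
(r2,c1) = B
(r2,c3) = H
(r5,c2) = He
(r5,c3) = N
(r6,c1) = N
(r6,c2) = Li
(r6,c3) = B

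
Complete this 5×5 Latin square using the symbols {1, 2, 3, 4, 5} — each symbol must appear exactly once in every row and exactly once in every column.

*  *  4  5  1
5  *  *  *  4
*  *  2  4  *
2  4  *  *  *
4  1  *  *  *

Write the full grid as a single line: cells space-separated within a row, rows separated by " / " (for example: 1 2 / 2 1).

At row 1, column 1: row 1 has {1,4,5}; column 1 has {2,4,5}; that leaves 3.
At row 1, column 2: row 1 has {1,3,4,5}; column 2 has {1,4}; that leaves 2.
At row 2, column 2: row 2 has {4,5}; column 2 has {1,2,4}; that leaves 3.
At row 2, column 3: row 2 has {3,4,5}; column 3 has {2,4}; that leaves 1.
At row 2, column 4: row 2 has {1,3,4,5}; column 4 has {4,5}; that leaves 2.
At row 3, column 1: row 3 has {2,4}; column 1 has {2,3,4,5}; that leaves 1.
At row 3, column 2: row 3 has {1,2,4}; column 2 has {1,2,3,4}; that leaves 5.
At row 3, column 5: row 3 has {1,2,4,5}; column 5 has {1,4}; that leaves 3.
At row 4, column 5: row 4 has {2,4}; column 5 has {1,3,4}; that leaves 5.
At row 5, column 4: row 5 has {1,4}; column 4 has {2,4,5}; that leaves 3.
At row 5, column 5: row 5 has {1,3,4}; column 5 has {1,3,4,5}; that leaves 2.
At row 4, column 3: row 4 has {2,4,5}; column 3 has {1,2,4}; that leaves 3.
At row 4, column 4: row 4 has {2,3,4,5}; column 4 has {2,3,4,5}; that leaves 1.
At row 5, column 3: row 5 has {1,2,3,4}; column 3 has {1,2,3,4}; that leaves 5.

3 2 4 5 1 / 5 3 1 2 4 / 1 5 2 4 3 / 2 4 3 1 5 / 4 1 5 3 2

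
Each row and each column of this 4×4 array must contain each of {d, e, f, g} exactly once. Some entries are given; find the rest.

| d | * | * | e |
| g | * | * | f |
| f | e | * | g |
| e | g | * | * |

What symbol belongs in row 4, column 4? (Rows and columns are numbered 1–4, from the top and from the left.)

d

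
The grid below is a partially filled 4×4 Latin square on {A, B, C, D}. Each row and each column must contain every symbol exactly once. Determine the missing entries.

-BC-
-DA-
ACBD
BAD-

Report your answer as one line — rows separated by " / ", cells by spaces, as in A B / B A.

D B C A / C D A B / A C B D / B A D C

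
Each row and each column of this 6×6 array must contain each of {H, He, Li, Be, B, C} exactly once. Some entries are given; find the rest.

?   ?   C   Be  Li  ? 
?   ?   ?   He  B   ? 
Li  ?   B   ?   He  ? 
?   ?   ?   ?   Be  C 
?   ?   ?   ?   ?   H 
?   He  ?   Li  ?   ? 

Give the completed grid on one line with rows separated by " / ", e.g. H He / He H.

H B C Be Li He / Be C H He B Li / Li H B C He Be / B Li He H Be C / He Be Li B C H / C He Be Li H B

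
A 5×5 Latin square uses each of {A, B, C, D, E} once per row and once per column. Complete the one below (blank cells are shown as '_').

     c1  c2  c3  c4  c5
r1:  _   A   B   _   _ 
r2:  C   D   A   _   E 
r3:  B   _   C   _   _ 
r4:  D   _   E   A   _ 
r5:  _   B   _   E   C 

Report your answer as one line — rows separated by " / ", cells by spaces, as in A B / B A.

E A B C D / C D A B E / B E C D A / D C E A B / A B D E C

(r1,c1) = E
(r1,c5) = D
(r2,c4) = B
(r3,c2) = E
(r3,c4) = D
(r3,c5) = A
(r4,c2) = C
(r4,c5) = B
(r5,c1) = A
(r5,c3) = D
(r1,c4) = C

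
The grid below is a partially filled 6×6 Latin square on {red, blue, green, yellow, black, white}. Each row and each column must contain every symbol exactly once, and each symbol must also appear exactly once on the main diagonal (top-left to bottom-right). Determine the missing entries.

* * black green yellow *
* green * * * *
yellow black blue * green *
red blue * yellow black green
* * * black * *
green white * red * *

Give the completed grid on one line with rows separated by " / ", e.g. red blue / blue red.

(r1,c1): row 1 has {green,yellow,black}; column 1 has {red,green,yellow}; the diagonal has {blue,green,yellow}, so it must be white.
(r1,c2): row 1 has {green,yellow,black,white}; column 2 has {blue,green,black,white}, so it must be red.
(r1,c6): row 1 has {red,green,yellow,black,white}; column 6 has {green}, so it must be blue.
(r3,c4): row 3 has {blue,green,yellow,black}; column 4 has {red,green,yellow,black}, so it must be white.
(r3,c6): row 3 has {blue,green,yellow,black,white}; column 6 has {blue,green}, so it must be red.
(r4,c3): row 4 has {red,blue,green,yellow,black}; column 3 has {blue,black}, so it must be white.
(r5,c1): row 5 has {black}; column 1 has {red,green,yellow,white}, so it must be blue.
(r5,c2): row 5 has {blue,black}; column 2 has {red,blue,green,black,white}, so it must be yellow.
(r5,c5): row 5 has {blue,yellow,black}; column 5 has {green,yellow,black}; the diagonal has {blue,green,yellow,white}, so it must be red.
(r5,c6): row 5 has {red,blue,yellow,black}; column 6 has {red,blue,green}, so it must be white.
(r6,c3): row 6 has {red,green,white}; column 3 has {blue,black,white}, so it must be yellow.
(r6,c5): row 6 has {red,green,yellow,white}; column 5 has {red,green,yellow,black}, so it must be blue.
(r6,c6): row 6 has {red,blue,green,yellow,white}; column 6 has {red,blue,green,white}; the diagonal has {red,blue,green,yellow,white}, so it must be black.
(r2,c1): row 2 has {green}; column 1 has {red,blue,green,yellow,white}, so it must be black.
(r2,c3): row 2 has {green,black}; column 3 has {blue,yellow,black,white}, so it must be red.
(r2,c4): row 2 has {red,green,black}; column 4 has {red,green,yellow,black,white}, so it must be blue.
(r2,c5): row 2 has {red,blue,green,black}; column 5 has {red,blue,green,yellow,black}, so it must be white.
(r2,c6): row 2 has {red,blue,green,black,white}; column 6 has {red,blue,green,black,white}, so it must be yellow.
(r5,c3): row 5 has {red,blue,yellow,black,white}; column 3 has {red,blue,yellow,black,white}, so it must be green.

white red black green yellow blue / black green red blue white yellow / yellow black blue white green red / red blue white yellow black green / blue yellow green black red white / green white yellow red blue black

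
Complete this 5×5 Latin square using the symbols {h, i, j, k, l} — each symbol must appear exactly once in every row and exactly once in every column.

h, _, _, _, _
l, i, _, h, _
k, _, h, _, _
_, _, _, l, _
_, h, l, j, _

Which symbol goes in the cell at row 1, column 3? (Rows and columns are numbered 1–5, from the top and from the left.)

j

(r3,c4) = i
(r5,c1) = i
(r5,c5) = k
(r1,c4) = k
(r2,c5) = j
(r3,c5) = l
(r4,c1) = j
(r4,c2) = k
(r4,c3) = i
(r4,c5) = h
(r1,c3) = j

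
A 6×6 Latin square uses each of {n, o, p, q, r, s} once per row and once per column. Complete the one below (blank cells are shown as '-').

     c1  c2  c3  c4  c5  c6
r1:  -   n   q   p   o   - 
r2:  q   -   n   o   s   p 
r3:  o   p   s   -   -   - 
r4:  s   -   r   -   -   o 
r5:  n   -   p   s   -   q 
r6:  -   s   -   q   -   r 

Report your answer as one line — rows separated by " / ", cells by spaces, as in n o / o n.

r n q p o s / q r n o s p / o p s r q n / s q r n p o / n o p s r q / p s o q n r

row 1 has {n,o,p,q}; column 1 has {n,o,q,s} — only r is left for (r1,c1).
row 1 has {n,o,p,q,r}; column 6 has {o,p,q,r} — only s is left for (r1,c6).
row 2 has {n,o,p,q,s}; column 2 has {n,p,s} — only r is left for (r2,c2).
row 3 has {o,p,s}; column 6 has {o,p,q,r,s} — only n is left for (r3,c6).
row 4 has {o,r,s}; column 2 has {n,p,r,s} — only q is left for (r4,c2).
row 4 has {o,q,r,s}; column 4 has {o,p,q,s} — only n is left for (r4,c4).
row 4 has {n,o,q,r,s}; column 5 has {o,s} — only p is left for (r4,c5).
row 5 has {n,p,q,s}; column 2 has {n,p,q,r,s} — only o is left for (r5,c2).
row 5 has {n,o,p,q,s}; column 5 has {o,p,s} — only r is left for (r5,c5).
row 6 has {q,r,s}; column 1 has {n,o,q,r,s} — only p is left for (r6,c1).
row 6 has {p,q,r,s}; column 3 has {n,p,q,r,s} — only o is left for (r6,c3).
row 6 has {o,p,q,r,s}; column 5 has {o,p,r,s} — only n is left for (r6,c5).
row 3 has {n,o,p,s}; column 4 has {n,o,p,q,s} — only r is left for (r3,c4).
row 3 has {n,o,p,r,s}; column 5 has {n,o,p,r,s} — only q is left for (r3,c5).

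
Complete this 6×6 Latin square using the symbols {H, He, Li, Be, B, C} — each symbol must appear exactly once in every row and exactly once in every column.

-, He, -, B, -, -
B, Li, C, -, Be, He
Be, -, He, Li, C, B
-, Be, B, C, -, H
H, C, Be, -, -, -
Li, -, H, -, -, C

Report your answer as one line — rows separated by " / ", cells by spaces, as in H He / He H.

(r1,c1) = C
(r1,c3) = Li
(r1,c5) = H
(r1,c6) = Be
(r2,c4) = H
(r3,c2) = H
(r4,c1) = He
(r4,c5) = Li
(r5,c4) = He
(r5,c5) = B
(r5,c6) = Li
(r6,c2) = B
(r6,c4) = Be
(r6,c5) = He

C He Li B H Be / B Li C H Be He / Be H He Li C B / He Be B C Li H / H C Be He B Li / Li B H Be He C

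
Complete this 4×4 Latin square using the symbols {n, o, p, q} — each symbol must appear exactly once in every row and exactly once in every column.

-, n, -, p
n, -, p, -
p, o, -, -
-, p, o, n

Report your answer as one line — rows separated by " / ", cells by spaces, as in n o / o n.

Cell (r1,c3): row 1 has {n,p}; column 3 has {o,p} → q.
Cell (r2,c2): row 2 has {n,p}; column 2 has {n,o,p} → q.
Cell (r2,c4): row 2 has {n,p,q}; column 4 has {n,p} → o.
Cell (r3,c3): row 3 has {o,p}; column 3 has {o,p,q} → n.
Cell (r3,c4): row 3 has {n,o,p}; column 4 has {n,o,p} → q.
Cell (r4,c1): row 4 has {n,o,p}; column 1 has {n,p} → q.
Cell (r1,c1): row 1 has {n,p,q}; column 1 has {n,p,q} → o.

o n q p / n q p o / p o n q / q p o n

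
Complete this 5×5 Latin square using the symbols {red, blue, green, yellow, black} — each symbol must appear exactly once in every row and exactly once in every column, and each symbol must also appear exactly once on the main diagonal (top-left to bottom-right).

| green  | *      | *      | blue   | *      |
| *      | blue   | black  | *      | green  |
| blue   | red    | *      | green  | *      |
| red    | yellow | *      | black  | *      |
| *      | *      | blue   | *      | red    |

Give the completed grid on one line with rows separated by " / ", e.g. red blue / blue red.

Cell (r1,c2): row 1 has {blue,green}; column 2 has {red,blue,yellow} → black.
Cell (r1,c5): row 1 has {blue,green,black}; column 5 has {red,green} → yellow.
Cell (r2,c1): row 2 has {blue,green,black}; column 1 has {red,blue,green} → yellow.
Cell (r2,c4): row 2 has {blue,green,yellow,black}; column 4 has {blue,green,black} → red.
Cell (r3,c3): row 3 has {red,blue,green}; column 3 has {blue,black}; the diagonal has {red,blue,green,black} → yellow.
Cell (r3,c5): row 3 has {red,blue,green,yellow}; column 5 has {red,green,yellow} → black.
Cell (r4,c3): row 4 has {red,yellow,black}; column 3 has {blue,yellow,black} → green.
Cell (r4,c5): row 4 has {red,green,yellow,black}; column 5 has {red,green,yellow,black} → blue.
Cell (r5,c1): row 5 has {red,blue}; column 1 has {red,blue,green,yellow} → black.
Cell (r5,c2): row 5 has {red,blue,black}; column 2 has {red,blue,yellow,black} → green.
Cell (r5,c4): row 5 has {red,blue,green,black}; column 4 has {red,blue,green,black} → yellow.
Cell (r1,c3): row 1 has {blue,green,yellow,black}; column 3 has {blue,green,yellow,black} → red.

green black red blue yellow / yellow blue black red green / blue red yellow green black / red yellow green black blue / black green blue yellow red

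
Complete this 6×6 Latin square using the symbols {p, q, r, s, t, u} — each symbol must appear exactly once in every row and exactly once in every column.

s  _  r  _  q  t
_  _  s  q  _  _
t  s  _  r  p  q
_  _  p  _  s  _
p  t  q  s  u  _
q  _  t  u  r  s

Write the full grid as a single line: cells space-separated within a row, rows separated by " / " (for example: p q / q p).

s u r p q t / u r s q t p / t s u r p q / r q p t s u / p t q s u r / q p t u r s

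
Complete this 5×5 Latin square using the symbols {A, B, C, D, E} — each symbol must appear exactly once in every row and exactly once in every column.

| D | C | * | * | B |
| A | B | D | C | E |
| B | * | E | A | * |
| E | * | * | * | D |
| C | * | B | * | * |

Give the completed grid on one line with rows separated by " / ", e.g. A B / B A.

D C A E B / A B D C E / B D E A C / E A C B D / C E B D A

(r1,c3) = A
(r1,c4) = E
(r3,c2) = D
(r3,c5) = C
(r4,c2) = A
(r4,c3) = C
(r4,c4) = B
(r5,c2) = E
(r5,c4) = D
(r5,c5) = A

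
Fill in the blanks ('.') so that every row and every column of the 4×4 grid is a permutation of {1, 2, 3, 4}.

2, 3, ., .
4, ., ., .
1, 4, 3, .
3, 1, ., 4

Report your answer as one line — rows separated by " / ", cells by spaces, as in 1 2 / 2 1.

2 3 4 1 / 4 2 1 3 / 1 4 3 2 / 3 1 2 4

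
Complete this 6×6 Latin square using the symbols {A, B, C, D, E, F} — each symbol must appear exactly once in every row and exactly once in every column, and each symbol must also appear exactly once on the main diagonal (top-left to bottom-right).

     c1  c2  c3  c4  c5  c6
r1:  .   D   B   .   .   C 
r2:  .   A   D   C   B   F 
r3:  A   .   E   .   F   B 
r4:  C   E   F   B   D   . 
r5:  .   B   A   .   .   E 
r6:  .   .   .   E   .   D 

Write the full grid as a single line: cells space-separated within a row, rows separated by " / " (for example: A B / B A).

(r1,c1) = F
(r1,c4) = A
(r1,c5) = E
(r2,c1) = E
(r3,c2) = C
(r3,c4) = D
(r4,c6) = A
(r5,c1) = D
(r5,c4) = F
(r5,c5) = C
(r6,c1) = B
(r6,c2) = F
(r6,c3) = C
(r6,c5) = A

F D B A E C / E A D C B F / A C E D F B / C E F B D A / D B A F C E / B F C E A D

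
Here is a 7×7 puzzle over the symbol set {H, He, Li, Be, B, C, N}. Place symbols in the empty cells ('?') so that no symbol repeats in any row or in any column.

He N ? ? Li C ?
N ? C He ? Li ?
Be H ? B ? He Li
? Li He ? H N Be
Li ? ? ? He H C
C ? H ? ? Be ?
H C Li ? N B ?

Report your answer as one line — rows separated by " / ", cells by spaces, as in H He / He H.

He N Be H Li C B / N B C He Be Li H / Be H N B C He Li / B Li He C H N Be / Li Be B N He H C / C He H Li B Be N / H C Li Be N B He

(r3,c3) = N
(r3,c5) = C
(r4,c1) = B
(r4,c4) = C
(r6,c5) = B
(r7,c4) = Be
(r7,c7) = He
(r1,c4) = H
(r1,c7) = B
(r2,c5) = Be
(r2,c7) = H
(r5,c4) = N
(r6,c2) = He
(r6,c4) = Li
(r6,c7) = N
(r1,c3) = Be
(r2,c2) = B
(r5,c2) = Be
(r5,c3) = B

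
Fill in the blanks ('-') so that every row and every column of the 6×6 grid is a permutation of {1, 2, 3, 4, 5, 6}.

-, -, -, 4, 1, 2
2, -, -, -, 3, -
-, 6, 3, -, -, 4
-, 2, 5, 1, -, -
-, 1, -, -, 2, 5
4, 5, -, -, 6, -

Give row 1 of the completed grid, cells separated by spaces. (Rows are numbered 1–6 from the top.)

(r1,c2) = 3
(r1,c3) = 6
(r2,c2) = 4
(r2,c3) = 1
(r2,c6) = 6
(r3,c5) = 5
(r4,c5) = 4
(r4,c6) = 3
(r5,c3) = 4
(r6,c3) = 2
(r6,c4) = 3
(r6,c6) = 1
(r1,c1) = 5

5 3 6 4 1 2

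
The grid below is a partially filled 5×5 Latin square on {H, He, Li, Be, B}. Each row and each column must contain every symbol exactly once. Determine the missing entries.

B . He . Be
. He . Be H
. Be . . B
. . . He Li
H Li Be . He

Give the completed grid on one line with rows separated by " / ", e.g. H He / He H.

B H He Li Be / Li He B Be H / He Be Li H B / Be B H He Li / H Li Be B He

(r1,c2) = H
(r1,c4) = Li
(r2,c1) = Li
(r2,c3) = B
(r3,c1) = He
(r3,c4) = H
(r4,c1) = Be
(r4,c2) = B
(r4,c3) = H
(r5,c4) = B
(r3,c3) = Li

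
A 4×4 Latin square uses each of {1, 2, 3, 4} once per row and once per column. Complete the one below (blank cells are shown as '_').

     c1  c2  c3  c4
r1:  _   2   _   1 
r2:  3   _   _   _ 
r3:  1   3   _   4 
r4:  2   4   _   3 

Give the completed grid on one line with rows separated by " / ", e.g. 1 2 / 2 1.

4 2 3 1 / 3 1 4 2 / 1 3 2 4 / 2 4 1 3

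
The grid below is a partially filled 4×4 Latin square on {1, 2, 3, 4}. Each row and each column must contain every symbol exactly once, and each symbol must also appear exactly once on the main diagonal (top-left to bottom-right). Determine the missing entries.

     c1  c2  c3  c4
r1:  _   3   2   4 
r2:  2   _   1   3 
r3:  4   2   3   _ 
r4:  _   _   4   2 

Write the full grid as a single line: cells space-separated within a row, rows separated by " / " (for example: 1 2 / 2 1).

row 1 has {2,3,4}; column 1 has {2,4}; the diagonal has {2,3} — only 1 is left for (r1,c1).
row 2 has {1,2,3}; column 2 has {2,3}; the diagonal has {1,2,3} — only 4 is left for (r2,c2).
row 3 has {2,3,4}; column 4 has {2,3,4} — only 1 is left for (r3,c4).
row 4 has {2,4}; column 1 has {1,2,4} — only 3 is left for (r4,c1).
row 4 has {2,3,4}; column 2 has {2,3,4} — only 1 is left for (r4,c2).

1 3 2 4 / 2 4 1 3 / 4 2 3 1 / 3 1 4 2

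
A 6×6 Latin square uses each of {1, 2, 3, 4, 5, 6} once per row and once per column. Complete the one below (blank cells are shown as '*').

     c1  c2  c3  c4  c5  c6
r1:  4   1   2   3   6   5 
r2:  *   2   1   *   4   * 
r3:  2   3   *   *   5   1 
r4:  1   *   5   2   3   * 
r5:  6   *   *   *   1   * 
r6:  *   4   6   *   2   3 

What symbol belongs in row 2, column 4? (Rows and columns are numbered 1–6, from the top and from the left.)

5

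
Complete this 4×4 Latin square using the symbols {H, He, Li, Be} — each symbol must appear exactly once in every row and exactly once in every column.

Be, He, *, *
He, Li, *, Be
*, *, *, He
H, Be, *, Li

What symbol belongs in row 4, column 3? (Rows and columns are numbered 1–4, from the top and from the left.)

(r1,c4) = H
(r2,c3) = H
(r3,c1) = Li
(r3,c2) = H
(r3,c3) = Be
(r4,c3) = He

He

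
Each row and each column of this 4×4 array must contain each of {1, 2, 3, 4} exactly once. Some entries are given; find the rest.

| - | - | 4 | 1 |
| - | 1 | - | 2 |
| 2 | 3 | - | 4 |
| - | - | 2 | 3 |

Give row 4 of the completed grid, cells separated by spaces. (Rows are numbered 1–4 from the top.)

1 4 2 3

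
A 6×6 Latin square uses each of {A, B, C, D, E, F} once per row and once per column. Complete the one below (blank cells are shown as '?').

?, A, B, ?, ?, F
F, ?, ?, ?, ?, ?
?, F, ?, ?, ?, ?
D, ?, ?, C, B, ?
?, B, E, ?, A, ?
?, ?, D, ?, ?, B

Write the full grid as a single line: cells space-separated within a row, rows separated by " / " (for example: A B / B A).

E A B D C F / F D A B E C / B F C A D E / D E F C B A / C B E F A D / A C D E F B

Cell (r4,c2): row 4 has {B,C,D}; column 2 has {A,B,F} → E.
Cell (r4,c6): row 4 has {B,C,D,E}; column 6 has {B,F} → A.
Cell (r5,c1): row 5 has {A,B,E}; column 1 has {D,F} → C.
Cell (r5,c6): row 5 has {A,B,C,E}; column 6 has {A,B,F} → D.
Cell (r6,c2): row 6 has {B,D}; column 2 has {A,B,E,F} → C.
Cell (r1,c1): row 1 has {A,B,F}; column 1 has {C,D,F} → E.
Cell (r1,c4): row 1 has {A,B,E,F}; column 4 has {C} → D.
Cell (r1,c5): row 1 has {A,B,D,E,F}; column 5 has {A,B} → C.
Cell (r2,c2): row 2 has {F}; column 2 has {A,B,C,E,F} → D.
Cell (r2,c5): row 2 has {D,F}; column 5 has {A,B,C} → E.
Cell (r2,c6): row 2 has {D,E,F}; column 6 has {A,B,D,F} → C.
Cell (r3,c5): row 3 has {F}; column 5 has {A,B,C,E} → D.
Cell (r3,c6): row 3 has {D,F}; column 6 has {A,B,C,D,F} → E.
Cell (r4,c3): row 4 has {A,B,C,D,E}; column 3 has {B,D,E} → F.
Cell (r5,c4): row 5 has {A,B,C,D,E}; column 4 has {C,D} → F.
Cell (r6,c1): row 6 has {B,C,D}; column 1 has {C,D,E,F} → A.
Cell (r6,c4): row 6 has {A,B,C,D}; column 4 has {C,D,F} → E.
Cell (r6,c5): row 6 has {A,B,C,D,E}; column 5 has {A,B,C,D,E} → F.
Cell (r2,c3): row 2 has {C,D,E,F}; column 3 has {B,D,E,F} → A.
Cell (r2,c4): row 2 has {A,C,D,E,F}; column 4 has {C,D,E,F} → B.
Cell (r3,c1): row 3 has {D,E,F}; column 1 has {A,C,D,E,F} → B.
Cell (r3,c3): row 3 has {B,D,E,F}; column 3 has {A,B,D,E,F} → C.
Cell (r3,c4): row 3 has {B,C,D,E,F}; column 4 has {B,C,D,E,F} → A.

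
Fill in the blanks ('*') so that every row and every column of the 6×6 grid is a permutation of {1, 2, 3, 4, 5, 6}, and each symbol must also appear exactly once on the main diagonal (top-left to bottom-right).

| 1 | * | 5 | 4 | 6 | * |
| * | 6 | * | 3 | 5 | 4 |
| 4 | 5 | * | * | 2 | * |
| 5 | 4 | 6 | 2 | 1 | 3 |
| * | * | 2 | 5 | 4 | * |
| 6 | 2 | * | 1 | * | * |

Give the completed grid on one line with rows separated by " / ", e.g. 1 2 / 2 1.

1 3 5 4 6 2 / 2 6 1 3 5 4 / 4 5 3 6 2 1 / 5 4 6 2 1 3 / 3 1 2 5 4 6 / 6 2 4 1 3 5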